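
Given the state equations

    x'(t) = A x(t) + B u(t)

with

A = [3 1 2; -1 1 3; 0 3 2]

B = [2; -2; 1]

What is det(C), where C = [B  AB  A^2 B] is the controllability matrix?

-295

AB = [[6], [-1], [-4]]
A^2B = [[9], [-19], [-11]]
Controllability matrix C = [B  AB  A^2B] = [[2, 6, 9], [-2, -1, -19], [1, -4, -11]]
Expanding along the first row, det(C) = 2·((-1)·(-11) - (-19)·(-4)) - 6·((-2)·(-11) - (-19)·1) + 9·((-2)·(-4) - (-1)·1) = 2·(-65) - 6·41 + 9·9 = -295
Since det(C) ≠ 0, rank(C) = 3 and the system is completely controllable.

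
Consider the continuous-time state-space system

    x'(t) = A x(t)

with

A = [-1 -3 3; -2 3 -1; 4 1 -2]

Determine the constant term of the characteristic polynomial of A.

13

Expand det(sI - A) for the 3×3 matrix.
p(s) = s^3 - 24s + 13.
(Check: constant term = det(-A) = (-1)^3 det A = 13; coefficient of s^2 = -tr A = 0.)
The constant term is 13.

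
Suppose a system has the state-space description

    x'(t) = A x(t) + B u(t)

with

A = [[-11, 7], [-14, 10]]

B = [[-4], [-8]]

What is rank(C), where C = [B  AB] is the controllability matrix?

1

AB = [[-12], [-24]]
Controllability matrix C = [B  AB] = [[-4, -12], [-8, -24]]
Every column of C is a scalar multiple of column 1 = [-4, -8] (multipliers 1, 3), so the columns span a one-dimensional space.
C ≠ 0, hence rank(C) = 1.
rank(C) = 1 < n = 2, so the pair (A, B) is not completely controllable.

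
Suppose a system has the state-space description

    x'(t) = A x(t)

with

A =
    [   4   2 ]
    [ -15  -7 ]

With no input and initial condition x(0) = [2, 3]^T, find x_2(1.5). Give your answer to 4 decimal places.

-7.6511

det(sI - A) = s^2 - (tr A)s + det A, with tr A = 4 + (-7) = -3 and det A = 4·(-7) - 2·(-15) = -28 - (-30) = 2.
So p(s) = det(sI - A) = s^2 + 3s + 2.
Factor s^2 + 3s + 2: two numbers with sum -3 and product 2 are -1 and -2, so s^2 + 3s + 2 = (s + 1)(s + 2).
Hence p(s) = (s + 1) (s + 2), with roots -2, -1.
The eigenvalues -2, -1 are distinct and real, so A is diagonalisable and x(t) = e^{At} x(0) = V diag(e^{λ_i t}) V^{-1} x(0), where the columns of V are the eigenvectors.
λ = -2: A - (-2)I = [[6, 2], [-15, -5]]. Row 1 gives 6·v1 + 2·v2 = 0, so take v_1 = [1, -3]^T.
λ = -1: A - (-1)I = [[5, 2], [-15, -6]]. Row 1 gives 5·v1 + 2·v2 = 0, so take v_2 = [2, -5]^T.
V = [v_1 v_2] = [[1, 2], [-3, -5]] has det V = 1, so V^{-1} = adj(V)/det V = [[-5, -2], [3, 1]].
Modal coordinates z(0) = V^{-1} x(0): (-5)·2 + (-2)·3 = -16; 3·2 + 1·3 = 9; so z(0) = [-16, 9]^T.
x_2(t) = Σ_i (v_i)_2 · z_i(0) · e^{λ_i t} (row 2 of V times the modal terms).
x_2(1.5) = (-3)·(-16)·e^{-2·1.5} + (-5)·9·e^{-1·1.5} = 48·0.049787 + (-45)·0.223130 = -7.6511.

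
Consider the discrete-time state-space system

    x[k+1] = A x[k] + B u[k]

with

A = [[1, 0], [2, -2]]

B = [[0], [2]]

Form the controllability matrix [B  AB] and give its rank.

AB = [[0], [-4]]
Controllability matrix C = [B  AB] = [[0, 0], [2, -4]]
Every column of C is a scalar multiple of column 1 = [0, 2] (multipliers 1, -2), so the columns span a one-dimensional space.
C ≠ 0, hence rank(C) = 1.
rank(C) = 1 < n = 2, so the pair (A, B) is not completely controllable.

1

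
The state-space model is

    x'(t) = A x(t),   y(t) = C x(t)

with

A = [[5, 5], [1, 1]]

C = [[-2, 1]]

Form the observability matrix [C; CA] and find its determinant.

27

CA = [[-9, -9]]
Observability matrix O = [C; CA] = [[-2, 1], [-9, -9]]
det(O) = (-2)·(-9) - 1·(-9) = 18 - (-9) = 27
Since det(O) ≠ 0, rank(O) = 2 and the system is completely observable.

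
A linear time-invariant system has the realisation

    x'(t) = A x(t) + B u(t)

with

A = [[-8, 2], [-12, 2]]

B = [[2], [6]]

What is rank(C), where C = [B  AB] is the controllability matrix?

1

AB = [[-4], [-12]]
Controllability matrix C = [B  AB] = [[2, -4], [6, -12]]
Every column of C is a scalar multiple of column 1 = [2, 6] (multipliers 1, -2), so the columns span a one-dimensional space.
C ≠ 0, hence rank(C) = 1.
rank(C) = 1 < n = 2, so the pair (A, B) is not completely controllable.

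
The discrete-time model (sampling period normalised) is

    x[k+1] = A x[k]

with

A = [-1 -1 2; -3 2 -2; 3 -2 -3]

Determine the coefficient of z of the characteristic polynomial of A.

-18

Expand det(zI - A) for the 3×3 matrix.
p(z) = z^3 + 2z^2 - 18z - 25.
(Check: constant term = det(-A) = (-1)^3 det A = -25; coefficient of z^2 = -tr A = 2.)
The coefficient of z is -18.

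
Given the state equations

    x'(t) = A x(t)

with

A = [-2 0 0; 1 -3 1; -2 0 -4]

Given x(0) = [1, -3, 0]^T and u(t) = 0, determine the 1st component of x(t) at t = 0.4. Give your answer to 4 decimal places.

det(sI - A) = s^3 - (tr A)s^2 + (M11 + M22 + M33)s - det A, where Mii is the 2×2 principal minor of A obtained by deleting row i and column i.
tr A = (-2) + (-3) + (-4) = -9; M11 = (-3)·(-4) - 1·0 = 12 - 0 = 12; M22 = (-2)·(-4) - 0·(-2) = 8 - 0 = 8; M33 = (-2)·(-3) - 0·1 = 6 - 0 = 6; sum of minors = 26.
det A = (-2)·((-3)·(-4) - 1·0) - 0·(1·(-4) - 1·(-2)) + 0·(1·0 - (-3)·(-2)) = (-2)·12 - 0·(-2) + 0·(-6) = -24.
So p(s) = det(sI - A) = s^3 + 9s^2 + 26s + 24.
Rational-root test: any integer root divides 24. Testing small divisors, s = -2 works: p(-2) = -8 + 36 + (-52) + 24 = 0, so (s + 2) is a factor.
Dividing, p(s) = (s + 2)(s^2 + 7s + 12).
Factor s^2 + 7s + 12: two numbers with sum -7 and product 12 are -3 and -4, so s^2 + 7s + 12 = (s + 3)(s + 4).
Hence p(s) = (s + 2) (s + 3) (s + 4), with roots -4, -3, -2.
The eigenvalues -4, -3, -2 are distinct and real, so A is diagonalisable and x(t) = e^{At} x(0) = V diag(e^{λ_i t}) V^{-1} x(0), where the columns of V are the eigenvectors.
λ = -4: A - (-4)I = [[2, 0, 0], [1, 1, 1], [-2, 0, 0]]. v must be orthogonal to every row; (row 1) × (row 2) = [0, -2, 2], so take v_1 = [0, -1, 1]^T.
λ = -3: A - (-3)I = [[1, 0, 0], [1, 0, 1], [-2, 0, -1]]. v must be orthogonal to every row; (row 1) × (row 2) = [0, -1, 0], so take v_2 = [0, 1, 0]^T.
λ = -2: A - (-2)I = [[0, 0, 0], [1, -1, 1], [-2, 0, -2]]. v must be orthogonal to every row; (row 2) × (row 3) = [2, 0, -2], so take v_3 = [1, 0, -1]^T.
V = [v_1 v_2 v_3] = [[0, 0, 1], [-1, 1, 0], [1, 0, -1]] has det V = -1, so V^{-1} = adj(V)/det V = [[1, 0, 1], [1, 1, 1], [1, 0, 0]].
Modal coordinates z(0) = V^{-1} x(0): 1·1 + 0·(-3) + 1·0 = 1; 1·1 + 1·(-3) + 1·0 = -2; 1·1 + 0·(-3) + 0·0 = 1; so z(0) = [1, -2, 1]^T.
x_1(t) = Σ_i (v_i)_1 · z_i(0) · e^{λ_i t} (row 1 of V times the modal terms).
x_1(0.4) = 0·1·e^{-4·0.4} + 0·(-2)·e^{-3·0.4} + 1·1·e^{-2·0.4} = 0·0.201897 + 0·0.301194 + 1·0.449329 = 0.4493.

0.4493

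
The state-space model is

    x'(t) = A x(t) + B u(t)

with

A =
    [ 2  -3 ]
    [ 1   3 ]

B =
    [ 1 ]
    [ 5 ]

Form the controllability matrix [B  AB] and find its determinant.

81

AB = [[-13], [16]]
Controllability matrix C = [B  AB] = [[1, -13], [5, 16]]
det(C) = 1·16 - (-13)·5 = 16 - (-65) = 81
Since det(C) ≠ 0, rank(C) = 2 and the system is completely controllable.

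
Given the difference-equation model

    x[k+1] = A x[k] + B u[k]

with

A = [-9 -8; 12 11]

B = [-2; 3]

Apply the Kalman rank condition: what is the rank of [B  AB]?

AB = [[-6], [9]]
Controllability matrix C = [B  AB] = [[-2, -6], [3, 9]]
Every column of C is a scalar multiple of column 1 = [-2, 3] (multipliers 1, 3), so the columns span a one-dimensional space.
C ≠ 0, hence rank(C) = 1.
rank(C) = 1 < n = 2, so the pair (A, B) is not completely controllable.

1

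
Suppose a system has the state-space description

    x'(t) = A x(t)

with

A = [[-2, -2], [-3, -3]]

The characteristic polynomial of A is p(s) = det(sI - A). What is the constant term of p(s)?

0

For a 2×2 matrix, det(sI - A) = s^2 - (tr A)s + det A.
tr A = -5, det A = 0.
So p(s) = s^2 + 5s.
The constant term is 0.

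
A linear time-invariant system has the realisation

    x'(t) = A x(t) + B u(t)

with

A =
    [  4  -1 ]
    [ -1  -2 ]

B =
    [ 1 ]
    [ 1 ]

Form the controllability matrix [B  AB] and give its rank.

AB = [[3], [-3]]
Controllability matrix C = [B  AB] = [[1, 3], [1, -3]]
det(C) = 1·(-3) - 3·1 = -3 - 3 = -6 ≠ 0, so rank(C) = 2.
rank(C) = 2 = n, so the pair (A, B) is completely controllable.

2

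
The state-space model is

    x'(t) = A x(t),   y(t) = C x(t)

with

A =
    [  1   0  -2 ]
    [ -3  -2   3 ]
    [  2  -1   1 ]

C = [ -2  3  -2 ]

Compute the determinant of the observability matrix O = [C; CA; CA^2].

CA = [[-15, -4, 11]]
CA^2 = [[19, -3, 29]]
Observability matrix O = [C; CA; CA^2] = [[-2, 3, -2], [-15, -4, 11], [19, -3, 29]]
Expanding along the first row, det(O) = (-2)·((-4)·29 - 11·(-3)) - 3·((-15)·29 - 11·19) + (-2)·((-15)·(-3) - (-4)·19) = (-2)·(-83) - 3·(-644) + (-2)·121 = 1856
Since det(O) ≠ 0, rank(O) = 3 and the system is completely observable.

1856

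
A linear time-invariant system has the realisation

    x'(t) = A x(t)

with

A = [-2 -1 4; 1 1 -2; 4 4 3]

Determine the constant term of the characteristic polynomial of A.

Expand det(sI - A) for the 3×3 matrix.
p(s) = s^3 - 2s^2 - 12s + 11.
(Check: constant term = det(-A) = (-1)^3 det A = 11; coefficient of s^2 = -tr A = -2.)
The constant term is 11.

11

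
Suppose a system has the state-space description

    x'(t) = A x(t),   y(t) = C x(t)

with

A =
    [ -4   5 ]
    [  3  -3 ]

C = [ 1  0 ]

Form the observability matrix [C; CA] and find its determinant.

CA = [[-4, 5]]
Observability matrix O = [C; CA] = [[1, 0], [-4, 5]]
det(O) = 1·5 - 0·(-4) = 5 - 0 = 5
Since det(O) ≠ 0, rank(O) = 2 and the system is completely observable.

5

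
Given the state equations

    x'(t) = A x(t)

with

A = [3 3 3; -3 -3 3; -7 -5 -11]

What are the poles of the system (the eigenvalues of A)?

-6, -3, -2

det(sI - A) = s^3 - (tr A)s^2 + (M11 + M22 + M33)s - det A, where Mii is the 2×2 principal minor of A obtained by deleting row i and column i.
tr A = 3 + (-3) + (-11) = -11; M11 = (-3)·(-11) - 3·(-5) = 33 - (-15) = 48; M22 = 3·(-11) - 3·(-7) = -33 - (-21) = -12; M33 = 3·(-3) - 3·(-3) = -9 - (-9) = 0; sum of minors = 36.
det A = 3·((-3)·(-11) - 3·(-5)) - 3·((-3)·(-11) - 3·(-7)) + 3·((-3)·(-5) - (-3)·(-7)) = 3·48 - 3·54 + 3·(-6) = -36.
So p(s) = det(sI - A) = s^3 + 11s^2 + 36s + 36.
Rational-root test: any integer root divides 36. Testing small divisors, s = -2 works: p(-2) = -8 + 44 + (-72) + 36 = 0, so (s + 2) is a factor.
Dividing, p(s) = (s + 2)(s^2 + 9s + 18).
Factor s^2 + 9s + 18: two numbers with sum -9 and product 18 are -3 and -6, so s^2 + 9s + 18 = (s + 3)(s + 6).
Hence p(s) = (s + 2) (s + 3) (s + 6), with roots -6, -3, -2.
All eigenvalues have negative real part, so the system is asymptotically stable.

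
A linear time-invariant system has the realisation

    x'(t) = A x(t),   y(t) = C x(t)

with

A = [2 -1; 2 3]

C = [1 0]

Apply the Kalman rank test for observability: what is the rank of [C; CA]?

2

CA = [[2, -1]]
Observability matrix O = [C; CA] = [[1, 0], [2, -1]]
det(O) = 1·(-1) - 0·2 = -1 - 0 = -1 ≠ 0, so rank(O) = 2.
rank(O) = 2 = n, so the pair (A, C) is completely observable.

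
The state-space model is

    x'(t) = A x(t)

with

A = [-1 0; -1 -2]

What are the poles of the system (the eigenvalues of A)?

det(sI - A) = s^2 - (tr A)s + det A, with tr A = (-1) + (-2) = -3 and det A = (-1)·(-2) - 0·(-1) = 2 - 0 = 2.
So p(s) = det(sI - A) = s^2 + 3s + 2.
Factor s^2 + 3s + 2: two numbers with sum -3 and product 2 are -1 and -2, so s^2 + 3s + 2 = (s + 1)(s + 2).
Hence p(s) = (s + 1) (s + 2), with roots -2, -1.
All eigenvalues have negative real part, so the system is asymptotically stable.

-2, -1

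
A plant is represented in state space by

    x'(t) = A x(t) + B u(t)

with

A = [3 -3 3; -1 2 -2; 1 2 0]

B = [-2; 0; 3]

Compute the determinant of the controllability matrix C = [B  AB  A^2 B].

AB = [[3], [-4], [-2]]
A^2B = [[15], [-7], [-5]]
Controllability matrix C = [B  AB  A^2B] = [[-2, 3, 15], [0, -4, -7], [3, -2, -5]]
Expanding along the first row, det(C) = (-2)·((-4)·(-5) - (-7)·(-2)) - 3·(0·(-5) - (-7)·3) + 15·(0·(-2) - (-4)·3) = (-2)·6 - 3·21 + 15·12 = 105
Since det(C) ≠ 0, rank(C) = 3 and the system is completely controllable.

105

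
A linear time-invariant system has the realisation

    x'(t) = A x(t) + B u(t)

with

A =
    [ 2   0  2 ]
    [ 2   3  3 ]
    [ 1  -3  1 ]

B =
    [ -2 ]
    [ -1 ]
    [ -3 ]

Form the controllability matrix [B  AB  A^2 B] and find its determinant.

AB = [[-10], [-16], [-2]]
A^2B = [[-24], [-74], [36]]
Controllability matrix C = [B  AB  A^2B] = [[-2, -10, -24], [-1, -16, -74], [-3, -2, 36]]
Expanding along the first row, det(C) = (-2)·((-16)·36 - (-74)·(-2)) - (-10)·((-1)·36 - (-74)·(-3)) + (-24)·((-1)·(-2) - (-16)·(-3)) = (-2)·(-724) - (-10)·(-258) + (-24)·(-46) = -28
Since det(C) ≠ 0, rank(C) = 3 and the system is completely controllable.

-28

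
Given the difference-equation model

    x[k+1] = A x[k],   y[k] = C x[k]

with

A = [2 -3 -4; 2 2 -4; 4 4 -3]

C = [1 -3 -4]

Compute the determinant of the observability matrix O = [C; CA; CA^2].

CA = [[-20, -25, 20]]
CA^2 = [[-10, 90, 120]]
Observability matrix O = [C; CA; CA^2] = [[1, -3, -4], [-20, -25, 20], [-10, 90, 120]]
Expanding along the first row, det(O) = 1·((-25)·120 - 20·90) - (-3)·((-20)·120 - 20·(-10)) + (-4)·((-20)·90 - (-25)·(-10)) = 1·(-4800) - (-3)·(-2200) + (-4)·(-2050) = -3200
Since det(O) ≠ 0, rank(O) = 3 and the system is completely observable.

-3200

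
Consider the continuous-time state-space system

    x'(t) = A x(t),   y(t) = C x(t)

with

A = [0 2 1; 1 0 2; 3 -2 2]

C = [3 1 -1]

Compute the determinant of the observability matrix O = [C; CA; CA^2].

777

CA = [[-2, 8, 3]]
CA^2 = [[17, -10, 20]]
Observability matrix O = [C; CA; CA^2] = [[3, 1, -1], [-2, 8, 3], [17, -10, 20]]
Expanding along the first row, det(O) = 3·(8·20 - 3·(-10)) - 1·((-2)·20 - 3·17) + (-1)·((-2)·(-10) - 8·17) = 3·190 - 1·(-91) + (-1)·(-116) = 777
Since det(O) ≠ 0, rank(O) = 3 and the system is completely observable.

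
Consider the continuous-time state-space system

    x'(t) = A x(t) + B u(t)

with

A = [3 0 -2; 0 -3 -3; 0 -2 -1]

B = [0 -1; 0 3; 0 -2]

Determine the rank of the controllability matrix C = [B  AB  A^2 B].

3

AB = [[0, 1], [0, -3], [0, -4]]
A^2B = [[0, 11], [0, 21], [0, 10]]
Controllability matrix C = [B  AB  A^2B] = [[0, -1, 0, 1, 0, 11], [0, 3, 0, -3, 0, 21], [0, -2, 0, -4, 0, 10]]
Take the 3×3 submatrix of C formed by columns 2, 4, 6: [[-1, 1, 11], [3, -3, 21], [-2, -4, 10]]. Its determinant is (-1)·((-3)·10 - 21·(-4)) - 1·(3·10 - 21·(-2)) + 11·(3·(-4) - (-3)·(-2)) = (-1)·54 - 1·72 + 11·(-18) = -324 ≠ 0.
So rank(C) ≥ 3; since C has 3 rows, rank(C) = 3.
rank(C) = 3 = n, so the pair (A, B) is completely controllable.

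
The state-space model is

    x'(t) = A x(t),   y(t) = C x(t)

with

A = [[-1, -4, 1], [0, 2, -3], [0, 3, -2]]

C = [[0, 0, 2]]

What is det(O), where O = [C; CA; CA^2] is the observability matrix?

CA = [[0, 6, -4]]
CA^2 = [[0, 0, -10]]
Observability matrix O = [C; CA; CA^2] = [[0, 0, 2], [0, 6, -4], [0, 0, -10]]
Expanding along the first row, det(O) = 0·(6·(-10) - (-4)·0) - 0·(0·(-10) - (-4)·0) + 2·(0·0 - 6·0) = 0·(-60) - 0·0 + 2·0 = 0
Since det(O) = 0, rank(O) < 3 and the system is not completely observable.

0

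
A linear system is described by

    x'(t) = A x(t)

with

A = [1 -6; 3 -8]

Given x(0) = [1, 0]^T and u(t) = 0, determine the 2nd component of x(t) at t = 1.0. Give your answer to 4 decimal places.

det(sI - A) = s^2 - (tr A)s + det A, with tr A = 1 + (-8) = -7 and det A = 1·(-8) - (-6)·3 = -8 - (-18) = 10.
So p(s) = det(sI - A) = s^2 + 7s + 10.
Factor s^2 + 7s + 10: two numbers with sum -7 and product 10 are -2 and -5, so s^2 + 7s + 10 = (s + 2)(s + 5).
Hence p(s) = (s + 2) (s + 5), with roots -5, -2.
The eigenvalues -5, -2 are distinct and real, so A is diagonalisable and x(t) = e^{At} x(0) = V diag(e^{λ_i t}) V^{-1} x(0), where the columns of V are the eigenvectors.
λ = -5: A - (-5)I = [[6, -6], [3, -3]]. Row 1 gives 6·v1 + (-6)·v2 = 0, so take v_1 = [1, 1]^T.
λ = -2: A - (-2)I = [[3, -6], [3, -6]]. Row 1 gives 3·v1 + (-6)·v2 = 0, so take v_2 = [2, 1]^T.
V = [v_1 v_2] = [[1, 2], [1, 1]] has det V = -1, so V^{-1} = adj(V)/det V = [[-1, 2], [1, -1]].
Modal coordinates z(0) = V^{-1} x(0): (-1)·1 + 2·0 = -1; 1·1 + (-1)·0 = 1; so z(0) = [-1, 1]^T.
x_2(t) = Σ_i (v_i)_2 · z_i(0) · e^{λ_i t} (row 2 of V times the modal terms).
x_2(1.0) = 1·(-1)·e^{-5·1.0} + 1·1·e^{-2·1.0} = (-1)·0.006738 + 1·0.135335 = 0.1286.

0.1286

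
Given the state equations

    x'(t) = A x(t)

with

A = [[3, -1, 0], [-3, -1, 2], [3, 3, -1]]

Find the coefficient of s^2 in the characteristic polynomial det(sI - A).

-1

Expand det(sI - A) for the 3×3 matrix.
p(s) = s^3 - s^2 - 14s + 18.
(Check: constant term = det(-A) = (-1)^3 det A = 18; coefficient of s^2 = -tr A = -1.)
The coefficient of s^2 is -1.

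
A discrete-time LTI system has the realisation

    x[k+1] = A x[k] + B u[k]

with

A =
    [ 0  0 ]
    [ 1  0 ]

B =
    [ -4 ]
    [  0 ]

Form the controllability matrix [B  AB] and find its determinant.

AB = [[0], [-4]]
Controllability matrix C = [B  AB] = [[-4, 0], [0, -4]]
det(C) = (-4)·(-4) - 0·0 = 16 - 0 = 16
Since det(C) ≠ 0, rank(C) = 2 and the system is completely controllable.

16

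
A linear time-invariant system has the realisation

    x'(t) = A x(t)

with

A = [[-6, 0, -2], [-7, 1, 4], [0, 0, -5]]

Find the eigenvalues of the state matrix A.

-6, -5, 1

det(sI - A) = s^3 - (tr A)s^2 + (M11 + M22 + M33)s - det A, where Mii is the 2×2 principal minor of A obtained by deleting row i and column i.
tr A = (-6) + 1 + (-5) = -10; M11 = 1·(-5) - 4·0 = -5 - 0 = -5; M22 = (-6)·(-5) - (-2)·0 = 30 - 0 = 30; M33 = (-6)·1 - 0·(-7) = -6 - 0 = -6; sum of minors = 19.
det A = (-6)·(1·(-5) - 4·0) - 0·((-7)·(-5) - 4·0) + (-2)·((-7)·0 - 1·0) = (-6)·(-5) - 0·35 + (-2)·0 = 30.
So p(s) = det(sI - A) = s^3 + 10s^2 + 19s - 30.
Rational-root test: any integer root divides -30. Testing small divisors, s = 1 works: p(1) = 1 + 10 + 19 + (-30) = 0, so (s - 1) is a factor.
Dividing, p(s) = (s - 1)(s^2 + 11s + 30).
Factor s^2 + 11s + 30: two numbers with sum -11 and product 30 are -5 and -6, so s^2 + 11s + 30 = (s + 5)(s + 6).
Hence p(s) = (s - 1) (s + 5) (s + 6), with roots -6, -5, 1.
At least one eigenvalue has non-negative real part, so the system is not asymptotically stable.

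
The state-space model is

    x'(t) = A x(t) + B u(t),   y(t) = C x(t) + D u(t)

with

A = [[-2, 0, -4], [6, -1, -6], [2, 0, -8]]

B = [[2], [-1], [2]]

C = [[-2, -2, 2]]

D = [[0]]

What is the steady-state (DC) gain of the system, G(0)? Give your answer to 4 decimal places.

G(0) = C(-A)^{-1}B + D = -C A^{-1} B + D.
det A = -24, so A^{-1} = (1/-24)·adj(A) = [[-1/3, 0, 1/6], [-3/2, -1, 3/2], [-1/12, 0, -1/12]]
A^{-1} B = [-1/3, 1, -1/3]^T
C A^{-1} B = -2
G(0) = D - C A^{-1} B = 0 - (-2) = 2

2.0000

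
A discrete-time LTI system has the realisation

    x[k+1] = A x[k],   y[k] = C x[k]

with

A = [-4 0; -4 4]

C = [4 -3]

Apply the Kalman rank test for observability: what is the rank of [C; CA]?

2

CA = [[-4, -12]]
Observability matrix O = [C; CA] = [[4, -3], [-4, -12]]
det(O) = 4·(-12) - (-3)·(-4) = -48 - 12 = -60 ≠ 0, so rank(O) = 2.
rank(O) = 2 = n, so the pair (A, C) is completely observable.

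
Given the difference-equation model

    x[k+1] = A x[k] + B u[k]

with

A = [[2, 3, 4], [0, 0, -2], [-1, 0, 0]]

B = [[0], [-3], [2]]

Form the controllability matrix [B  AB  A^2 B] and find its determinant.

AB = [[-1], [-4], [0]]
A^2B = [[-14], [0], [1]]
Controllability matrix C = [B  AB  A^2B] = [[0, -1, -14], [-3, -4, 0], [2, 0, 1]]
Expanding along the first row, det(C) = 0·((-4)·1 - 0·0) - (-1)·((-3)·1 - 0·2) + (-14)·((-3)·0 - (-4)·2) = 0·(-4) - (-1)·(-3) + (-14)·8 = -115
Since det(C) ≠ 0, rank(C) = 3 and the system is completely controllable.

-115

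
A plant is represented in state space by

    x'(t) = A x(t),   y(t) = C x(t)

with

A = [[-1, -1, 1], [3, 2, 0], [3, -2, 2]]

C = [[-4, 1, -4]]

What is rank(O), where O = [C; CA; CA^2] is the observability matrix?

3

CA = [[-5, 14, -12]]
CA^2 = [[11, 57, -29]]
Observability matrix O = [C; CA; CA^2] = [[-4, 1, -4], [-5, 14, -12], [11, 57, -29]]
det(O) = (-4)·(14·(-29) - (-12)·57) - 1·((-5)·(-29) - (-12)·11) + (-4)·((-5)·57 - 14·11) = (-4)·278 - 1·277 + (-4)·(-439) = 367 ≠ 0, so rank(O) = 3.
rank(O) = 3 = n, so the pair (A, C) is completely observable.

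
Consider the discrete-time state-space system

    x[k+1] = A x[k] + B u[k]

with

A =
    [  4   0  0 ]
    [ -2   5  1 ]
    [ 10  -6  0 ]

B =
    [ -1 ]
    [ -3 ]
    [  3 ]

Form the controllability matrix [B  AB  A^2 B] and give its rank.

2

AB = [[-4], [-10], [8]]
A^2B = [[-16], [-34], [20]]
Controllability matrix C = [B  AB  A^2B] = [[-1, -4, -16], [-3, -10, -34], [3, 8, 20]]
The rows r1, r2, r3 of C are linearly dependent: -3·r1 + 2·r2 + r3 = 0 (check each entry), so rank(C) ≤ 2.
The 2×2 minor from rows 1, 2, columns 1, 2 is (-1)·(-10) - (-4)·(-3) = 10 - 12 = -2 ≠ 0, so rank(C) = 2.
rank(C) = 2 < n = 3, so the pair (A, B) is not completely controllable.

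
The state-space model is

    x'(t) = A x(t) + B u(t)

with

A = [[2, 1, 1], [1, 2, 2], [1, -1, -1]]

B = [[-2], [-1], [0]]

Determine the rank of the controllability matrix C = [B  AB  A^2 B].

AB = [[-5], [-4], [-1]]
A^2B = [[-15], [-15], [0]]
Controllability matrix C = [B  AB  A^2B] = [[-2, -5, -15], [-1, -4, -15], [0, -1, 0]]
det(C) = (-2)·((-4)·0 - (-15)·(-1)) - (-5)·((-1)·0 - (-15)·0) + (-15)·((-1)·(-1) - (-4)·0) = (-2)·(-15) - (-5)·0 + (-15)·1 = 15 ≠ 0, so rank(C) = 3.
rank(C) = 3 = n, so the pair (A, B) is completely controllable.

3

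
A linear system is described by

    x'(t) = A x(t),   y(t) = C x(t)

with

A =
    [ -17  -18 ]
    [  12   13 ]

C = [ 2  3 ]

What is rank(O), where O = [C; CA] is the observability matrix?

1

CA = [[2, 3]]
Observability matrix O = [C; CA] = [[2, 3], [2, 3]]
Every row of O is a scalar multiple of row 1 = [2, 3] (multipliers 1, 1), so the rows span a one-dimensional space.
O ≠ 0, hence rank(O) = 1.
rank(O) = 1 < n = 2, so the pair (A, C) is not completely observable.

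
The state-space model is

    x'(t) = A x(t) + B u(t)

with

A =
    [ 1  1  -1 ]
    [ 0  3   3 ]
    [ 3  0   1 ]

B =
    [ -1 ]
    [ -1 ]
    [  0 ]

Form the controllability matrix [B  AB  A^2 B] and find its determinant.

AB = [[-2], [-3], [-3]]
A^2B = [[-2], [-18], [-9]]
Controllability matrix C = [B  AB  A^2B] = [[-1, -2, -2], [-1, -3, -18], [0, -3, -9]]
Expanding along the first row, det(C) = (-1)·((-3)·(-9) - (-18)·(-3)) - (-2)·((-1)·(-9) - (-18)·0) + (-2)·((-1)·(-3) - (-3)·0) = (-1)·(-27) - (-2)·9 + (-2)·3 = 39
Since det(C) ≠ 0, rank(C) = 3 and the system is completely controllable.

39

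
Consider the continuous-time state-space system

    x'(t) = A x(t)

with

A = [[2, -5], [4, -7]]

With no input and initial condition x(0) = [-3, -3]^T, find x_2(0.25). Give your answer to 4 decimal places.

det(sI - A) = s^2 - (tr A)s + det A, with tr A = 2 + (-7) = -5 and det A = 2·(-7) - (-5)·4 = -14 - (-20) = 6.
So p(s) = det(sI - A) = s^2 + 5s + 6.
Factor s^2 + 5s + 6: two numbers with sum -5 and product 6 are -2 and -3, so s^2 + 5s + 6 = (s + 2)(s + 3).
Hence p(s) = (s + 2) (s + 3), with roots -3, -2.
The eigenvalues -3, -2 are distinct and real, so A is diagonalisable and x(t) = e^{At} x(0) = V diag(e^{λ_i t}) V^{-1} x(0), where the columns of V are the eigenvectors.
λ = -3: A - (-3)I = [[5, -5], [4, -4]]. Row 1 gives 5·v1 + (-5)·v2 = 0, so take v_1 = [1, 1]^T.
λ = -2: A - (-2)I = [[4, -5], [4, -5]]. Row 1 gives 4·v1 + (-5)·v2 = 0, so take v_2 = [-5, -4]^T.
V = [v_1 v_2] = [[1, -5], [1, -4]] has det V = 1, so V^{-1} = adj(V)/det V = [[-4, 5], [-1, 1]].
Modal coordinates z(0) = V^{-1} x(0): (-4)·(-3) + 5·(-3) = -3; (-1)·(-3) + 1·(-3) = 0; so z(0) = [-3, 0]^T.
x_2(t) = Σ_i (v_i)_2 · z_i(0) · e^{λ_i t} (row 2 of V times the modal terms).
x_2(0.25) = 1·(-3)·e^{-3·0.25} + (-4)·0·e^{-2·0.25} = (-3)·0.472367 + 0·0.606531 = -1.4171.

-1.4171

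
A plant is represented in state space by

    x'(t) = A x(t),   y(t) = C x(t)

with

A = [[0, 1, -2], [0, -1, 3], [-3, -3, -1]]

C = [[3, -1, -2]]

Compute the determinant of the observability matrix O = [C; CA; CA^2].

CA = [[6, 10, -7]]
CA^2 = [[21, 17, 25]]
Observability matrix O = [C; CA; CA^2] = [[3, -1, -2], [6, 10, -7], [21, 17, 25]]
Expanding along the first row, det(O) = 3·(10·25 - (-7)·17) - (-1)·(6·25 - (-7)·21) + (-2)·(6·17 - 10·21) = 3·369 - (-1)·297 + (-2)·(-108) = 1620
Since det(O) ≠ 0, rank(O) = 3 and the system is completely observable.

1620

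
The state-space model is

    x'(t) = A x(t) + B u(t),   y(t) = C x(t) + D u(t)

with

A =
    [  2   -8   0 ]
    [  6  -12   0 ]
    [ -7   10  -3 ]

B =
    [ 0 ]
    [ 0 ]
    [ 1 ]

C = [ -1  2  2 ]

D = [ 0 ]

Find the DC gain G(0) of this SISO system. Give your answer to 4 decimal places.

G(0) = C(-A)^{-1}B + D = -C A^{-1} B + D.
det A = -72, so A^{-1} = (1/-72)·adj(A) = [[-1/2, 1/3, 0], [-1/4, 1/12, 0], [1/3, -1/2, -1/3]]
A^{-1} B = [0, 0, -1/3]^T
C A^{-1} B = -2/3
G(0) = D - C A^{-1} B = 0 - (-2/3) = 2/3 ≈ 0.6667

0.6667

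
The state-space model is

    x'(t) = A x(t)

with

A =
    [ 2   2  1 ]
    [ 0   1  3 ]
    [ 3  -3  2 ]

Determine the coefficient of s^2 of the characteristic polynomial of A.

-5

Expand det(sI - A) for the 3×3 matrix.
p(s) = s^3 - 5s^2 + 14s - 37.
(Check: constant term = det(-A) = (-1)^3 det A = -37; coefficient of s^2 = -tr A = -5.)
The coefficient of s^2 is -5.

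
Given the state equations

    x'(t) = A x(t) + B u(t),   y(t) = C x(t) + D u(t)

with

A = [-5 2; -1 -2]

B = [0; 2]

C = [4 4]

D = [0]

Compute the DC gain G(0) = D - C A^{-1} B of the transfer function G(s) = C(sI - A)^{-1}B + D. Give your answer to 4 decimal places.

4.6667

G(0) = C(-A)^{-1}B + D = -C A^{-1} B + D.
det A = 12, so A^{-1} = (1/12)·adj(A) = [[-1/6, -1/6], [1/12, -5/12]]
A^{-1} B = [-1/3, -5/6]^T
C A^{-1} B = -14/3
G(0) = D - C A^{-1} B = 0 - (-14/3) = 14/3 ≈ 4.6667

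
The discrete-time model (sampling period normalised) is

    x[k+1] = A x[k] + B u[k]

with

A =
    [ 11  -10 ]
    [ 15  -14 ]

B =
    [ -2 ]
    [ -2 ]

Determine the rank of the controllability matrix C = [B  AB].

1

AB = [[-2], [-2]]
Controllability matrix C = [B  AB] = [[-2, -2], [-2, -2]]
Every column of C is a scalar multiple of column 1 = [-2, -2] (multipliers 1, 1), so the columns span a one-dimensional space.
C ≠ 0, hence rank(C) = 1.
rank(C) = 1 < n = 2, so the pair (A, B) is not completely controllable.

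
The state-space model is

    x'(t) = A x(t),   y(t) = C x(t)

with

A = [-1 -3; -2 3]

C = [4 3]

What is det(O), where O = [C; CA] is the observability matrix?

CA = [[-10, -3]]
Observability matrix O = [C; CA] = [[4, 3], [-10, -3]]
det(O) = 4·(-3) - 3·(-10) = -12 - (-30) = 18
Since det(O) ≠ 0, rank(O) = 2 and the system is completely observable.

18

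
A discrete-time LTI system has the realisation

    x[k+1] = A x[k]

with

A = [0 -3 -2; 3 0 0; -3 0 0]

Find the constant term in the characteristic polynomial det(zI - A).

Expand det(zI - A) for the 3×3 matrix.
p(z) = z^3 + 3z.
(Check: constant term = det(-A) = (-1)^3 det A = 0; coefficient of z^2 = -tr A = 0.)
The constant term is 0.

0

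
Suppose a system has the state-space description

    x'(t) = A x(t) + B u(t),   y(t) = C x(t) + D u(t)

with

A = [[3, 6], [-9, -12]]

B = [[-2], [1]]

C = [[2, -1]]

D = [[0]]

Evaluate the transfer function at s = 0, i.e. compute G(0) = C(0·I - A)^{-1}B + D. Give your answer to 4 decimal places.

G(0) = C(-A)^{-1}B + D = -C A^{-1} B + D.
det A = 18, so A^{-1} = (1/18)·adj(A) = [[-2/3, -1/3], [1/2, 1/6]]
A^{-1} B = [1, -5/6]^T
C A^{-1} B = 17/6
G(0) = D - C A^{-1} B = 0 - (17/6) = -17/6 ≈ -2.8333

-2.8333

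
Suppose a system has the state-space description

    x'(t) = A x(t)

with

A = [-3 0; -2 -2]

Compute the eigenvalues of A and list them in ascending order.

det(sI - A) = s^2 - (tr A)s + det A, with tr A = (-3) + (-2) = -5 and det A = (-3)·(-2) - 0·(-2) = 6 - 0 = 6.
So p(s) = det(sI - A) = s^2 + 5s + 6.
Factor s^2 + 5s + 6: two numbers with sum -5 and product 6 are -2 and -3, so s^2 + 5s + 6 = (s + 2)(s + 3).
Hence p(s) = (s + 2) (s + 3), with roots -3, -2.
All eigenvalues have negative real part, so the system is asymptotically stable.

-3, -2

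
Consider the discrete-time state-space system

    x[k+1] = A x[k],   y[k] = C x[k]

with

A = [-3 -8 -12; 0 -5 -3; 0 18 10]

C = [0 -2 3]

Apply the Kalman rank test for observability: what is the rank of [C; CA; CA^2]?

2

CA = [[0, 64, 36]]
CA^2 = [[0, 328, 168]]
Observability matrix O = [C; CA; CA^2] = [[0, -2, 3], [0, 64, 36], [0, 328, 168]]
Column 1 of O is identically zero, so rank(O) ≤ 2.
The 2×2 minor from rows 1, 2, columns 2, 3 is (-2)·36 - 3·64 = -72 - 192 = -264 ≠ 0, so rank(O) = 2.
rank(O) = 2 < n = 3, so the pair (A, C) is not completely observable.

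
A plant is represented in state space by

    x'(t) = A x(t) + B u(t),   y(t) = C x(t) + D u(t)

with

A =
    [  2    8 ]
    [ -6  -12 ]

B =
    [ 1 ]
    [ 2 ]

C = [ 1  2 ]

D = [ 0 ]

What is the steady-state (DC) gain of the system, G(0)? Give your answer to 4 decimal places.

G(0) = C(-A)^{-1}B + D = -C A^{-1} B + D.
det A = 24, so A^{-1} = (1/24)·adj(A) = [[-1/2, -1/3], [1/4, 1/12]]
A^{-1} B = [-7/6, 5/12]^T
C A^{-1} B = -1/3
G(0) = D - C A^{-1} B = 0 - (-1/3) = 1/3 ≈ 0.3333

0.3333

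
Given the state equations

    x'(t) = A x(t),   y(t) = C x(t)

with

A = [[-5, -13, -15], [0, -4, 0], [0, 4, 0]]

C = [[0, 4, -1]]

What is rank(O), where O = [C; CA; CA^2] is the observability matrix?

CA = [[0, -20, 0]]
CA^2 = [[0, 80, 0]]
Observability matrix O = [C; CA; CA^2] = [[0, 4, -1], [0, -20, 0], [0, 80, 0]]
Column 1 of O is identically zero, so rank(O) ≤ 2.
The 2×2 minor from rows 1, 2, columns 2, 3 is 4·0 - (-1)·(-20) = 0 - 20 = -20 ≠ 0, so rank(O) = 2.
rank(O) = 2 < n = 3, so the pair (A, C) is not completely observable.

2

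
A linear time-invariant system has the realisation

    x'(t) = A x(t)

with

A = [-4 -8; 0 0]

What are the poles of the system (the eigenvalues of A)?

det(sI - A) = s^2 - (tr A)s + det A, with tr A = (-4) + 0 = -4 and det A = (-4)·0 - (-8)·0 = 0 - 0 = 0.
So p(s) = det(sI - A) = s^2 + 4s.
Factor s^2 + 4s: two numbers with sum -4 and product 0 are 0 and -4, so s^2 + 4s = s(s + 4).
Hence p(s) = s (s + 4), with roots -4, 0.
At least one eigenvalue has non-negative real part, so the system is not asymptotically stable.

-4, 0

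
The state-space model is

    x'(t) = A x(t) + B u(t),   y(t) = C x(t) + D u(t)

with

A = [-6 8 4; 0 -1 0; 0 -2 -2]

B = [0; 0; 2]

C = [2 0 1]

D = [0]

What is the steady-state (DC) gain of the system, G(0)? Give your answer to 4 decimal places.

2.3333

G(0) = C(-A)^{-1}B + D = -C A^{-1} B + D.
det A = -12, so A^{-1} = (1/-12)·adj(A) = [[-1/6, -2/3, -1/3], [0, -1, 0], [0, 1, -1/2]]
A^{-1} B = [-2/3, 0, -1]^T
C A^{-1} B = -7/3
G(0) = D - C A^{-1} B = 0 - (-7/3) = 7/3 ≈ 2.3333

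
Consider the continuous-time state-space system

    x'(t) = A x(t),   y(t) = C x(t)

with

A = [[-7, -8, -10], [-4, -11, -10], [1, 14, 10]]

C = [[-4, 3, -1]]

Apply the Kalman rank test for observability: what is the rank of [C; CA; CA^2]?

2

CA = [[15, -15, 0]]
CA^2 = [[-45, 45, 0]]
Observability matrix O = [C; CA; CA^2] = [[-4, 3, -1], [15, -15, 0], [-45, 45, 0]]
The columns c1, c2, c3 of O are linearly dependent: -c1 - c2 + c3 = 0 (check each entry), so rank(O) ≤ 2.
The 2×2 minor from rows 1, 2, columns 1, 2 is (-4)·(-15) - 3·15 = 60 - 45 = 15 ≠ 0, so rank(O) = 2.
rank(O) = 2 < n = 3, so the pair (A, C) is not completely observable.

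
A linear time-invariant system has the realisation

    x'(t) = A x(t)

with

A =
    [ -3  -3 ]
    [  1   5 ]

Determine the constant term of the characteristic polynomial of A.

For a 2×2 matrix, det(sI - A) = s^2 - (tr A)s + det A.
tr A = 2, det A = -12.
So p(s) = s^2 - 2s - 12.
The constant term is -12.

-12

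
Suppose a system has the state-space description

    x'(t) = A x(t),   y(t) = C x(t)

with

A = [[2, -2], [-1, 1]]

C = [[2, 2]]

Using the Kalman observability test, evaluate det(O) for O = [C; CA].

-8

CA = [[2, -2]]
Observability matrix O = [C; CA] = [[2, 2], [2, -2]]
det(O) = 2·(-2) - 2·2 = -4 - 4 = -8
Since det(O) ≠ 0, rank(O) = 2 and the system is completely observable.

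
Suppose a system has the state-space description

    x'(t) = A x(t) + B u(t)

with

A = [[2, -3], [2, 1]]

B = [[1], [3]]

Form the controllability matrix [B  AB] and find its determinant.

AB = [[-7], [5]]
Controllability matrix C = [B  AB] = [[1, -7], [3, 5]]
det(C) = 1·5 - (-7)·3 = 5 - (-21) = 26
Since det(C) ≠ 0, rank(C) = 2 and the system is completely controllable.

26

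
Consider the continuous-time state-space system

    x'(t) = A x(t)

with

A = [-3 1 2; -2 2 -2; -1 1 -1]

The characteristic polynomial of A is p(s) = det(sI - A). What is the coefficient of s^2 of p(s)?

2

Expand det(sI - A) for the 3×3 matrix.
p(s) = s^3 + 2s^2 + s.
(Check: constant term = det(-A) = (-1)^3 det A = 0; coefficient of s^2 = -tr A = 2.)
The coefficient of s^2 is 2.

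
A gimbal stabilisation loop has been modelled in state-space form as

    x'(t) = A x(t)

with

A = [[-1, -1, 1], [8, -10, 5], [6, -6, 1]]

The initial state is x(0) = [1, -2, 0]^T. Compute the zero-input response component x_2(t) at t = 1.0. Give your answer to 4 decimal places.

0.6301

det(sI - A) = s^3 - (tr A)s^2 + (M11 + M22 + M33)s - det A, where Mii is the 2×2 principal minor of A obtained by deleting row i and column i.
tr A = (-1) + (-10) + 1 = -10; M11 = (-10)·1 - 5·(-6) = -10 - (-30) = 20; M22 = (-1)·1 - 1·6 = -1 - 6 = -7; M33 = (-1)·(-10) - (-1)·8 = 10 - (-8) = 18; sum of minors = 31.
det A = (-1)·((-10)·1 - 5·(-6)) - (-1)·(8·1 - 5·6) + 1·(8·(-6) - (-10)·6) = (-1)·20 - (-1)·(-22) + 1·12 = -30.
So p(s) = det(sI - A) = s^3 + 10s^2 + 31s + 30.
Rational-root test: any integer root divides 30. Testing small divisors, s = -2 works: p(-2) = -8 + 40 + (-62) + 30 = 0, so (s + 2) is a factor.
Dividing, p(s) = (s + 2)(s^2 + 8s + 15).
Factor s^2 + 8s + 15: two numbers with sum -8 and product 15 are -3 and -5, so s^2 + 8s + 15 = (s + 3)(s + 5).
Hence p(s) = (s + 2) (s + 3) (s + 5), with roots -5, -3, -2.
The eigenvalues -5, -3, -2 are distinct and real, so A is diagonalisable and x(t) = e^{At} x(0) = V diag(e^{λ_i t}) V^{-1} x(0), where the columns of V are the eigenvectors.
λ = -5: A - (-5)I = [[4, -1, 1], [8, -5, 5], [6, -6, 6]]. v must be orthogonal to every row; (row 1) × (row 2) = [0, -12, -12], so take v_1 = [0, 1, 1]^T.
λ = -3: A - (-3)I = [[2, -1, 1], [8, -7, 5], [6, -6, 4]]. v must be orthogonal to every row; (row 1) × (row 2) = [2, -2, -6], so take v_2 = [1, -1, -3]^T.
λ = -2: A - (-2)I = [[1, -1, 1], [8, -8, 5], [6, -6, 3]]. v must be orthogonal to every row; (row 1) × (row 2) = [3, 3, 0], so take v_3 = [1, 1, 0]^T.
V = [v_1 v_2 v_3] = [[0, 1, 1], [1, -1, 1], [1, -3, 0]] has det V = -1, so V^{-1} = adj(V)/det V = [[-3, 3, -2], [-1, 1, -1], [2, -1, 1]].
Modal coordinates z(0) = V^{-1} x(0): (-3)·1 + 3·(-2) + (-2)·0 = -9; (-1)·1 + 1·(-2) + (-1)·0 = -3; 2·1 + (-1)·(-2) + 1·0 = 4; so z(0) = [-9, -3, 4]^T.
x_2(t) = Σ_i (v_i)_2 · z_i(0) · e^{λ_i t} (row 2 of V times the modal terms).
x_2(1.0) = 1·(-9)·e^{-5·1.0} + (-1)·(-3)·e^{-3·1.0} + 1·4·e^{-2·1.0} = (-9)·0.006738 + 3·0.049787 + 4·0.135335 = 0.6301.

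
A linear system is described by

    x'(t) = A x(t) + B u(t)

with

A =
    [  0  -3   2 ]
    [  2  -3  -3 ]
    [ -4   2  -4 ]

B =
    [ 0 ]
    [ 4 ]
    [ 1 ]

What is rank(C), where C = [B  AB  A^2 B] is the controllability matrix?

3

AB = [[-10], [-15], [4]]
A^2B = [[53], [13], [-6]]
Controllability matrix C = [B  AB  A^2B] = [[0, -10, 53], [4, -15, 13], [1, 4, -6]]
det(C) = 0·((-15)·(-6) - 13·4) - (-10)·(4·(-6) - 13·1) + 53·(4·4 - (-15)·1) = 0·38 - (-10)·(-37) + 53·31 = 1273 ≠ 0, so rank(C) = 3.
rank(C) = 3 = n, so the pair (A, B) is completely controllable.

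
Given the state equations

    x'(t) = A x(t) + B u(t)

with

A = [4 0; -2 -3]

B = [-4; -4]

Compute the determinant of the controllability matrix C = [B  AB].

-144

AB = [[-16], [20]]
Controllability matrix C = [B  AB] = [[-4, -16], [-4, 20]]
det(C) = (-4)·20 - (-16)·(-4) = -80 - 64 = -144
Since det(C) ≠ 0, rank(C) = 2 and the system is completely controllable.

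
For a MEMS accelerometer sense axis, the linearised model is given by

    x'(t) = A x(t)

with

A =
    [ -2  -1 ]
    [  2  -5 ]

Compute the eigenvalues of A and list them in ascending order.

-4, -3

det(sI - A) = s^2 - (tr A)s + det A, with tr A = (-2) + (-5) = -7 and det A = (-2)·(-5) - (-1)·2 = 10 - (-2) = 12.
So p(s) = det(sI - A) = s^2 + 7s + 12.
Factor s^2 + 7s + 12: two numbers with sum -7 and product 12 are -3 and -4, so s^2 + 7s + 12 = (s + 3)(s + 4).
Hence p(s) = (s + 3) (s + 4), with roots -4, -3.
All eigenvalues have negative real part, so the system is asymptotically stable.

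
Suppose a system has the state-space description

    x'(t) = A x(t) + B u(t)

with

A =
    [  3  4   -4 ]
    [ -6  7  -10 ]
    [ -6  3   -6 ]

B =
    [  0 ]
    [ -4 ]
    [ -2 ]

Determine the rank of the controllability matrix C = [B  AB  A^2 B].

2

AB = [[-8], [-8], [0]]
A^2B = [[-56], [-8], [24]]
Controllability matrix C = [B  AB  A^2B] = [[0, -8, -56], [-4, -8, -8], [-2, 0, 24]]
The rows r1, r2, r3 of C are linearly dependent: r1 - r2 + 2·r3 = 0 (check each entry), so rank(C) ≤ 2.
The 2×2 minor from rows 1, 2, columns 1, 2 is 0·(-8) - (-8)·(-4) = 0 - 32 = -32 ≠ 0, so rank(C) = 2.
rank(C) = 2 < n = 3, so the pair (A, B) is not completely controllable.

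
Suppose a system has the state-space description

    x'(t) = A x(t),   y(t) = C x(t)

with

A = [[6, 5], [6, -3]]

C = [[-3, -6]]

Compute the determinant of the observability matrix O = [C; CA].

-333

CA = [[-54, 3]]
Observability matrix O = [C; CA] = [[-3, -6], [-54, 3]]
det(O) = (-3)·3 - (-6)·(-54) = -9 - 324 = -333
Since det(O) ≠ 0, rank(O) = 2 and the system is completely observable.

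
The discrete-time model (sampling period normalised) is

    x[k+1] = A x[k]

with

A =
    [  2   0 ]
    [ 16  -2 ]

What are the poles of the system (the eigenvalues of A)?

-2, 2

det(zI - A) = z^2 - (tr A)z + det A, with tr A = 2 + (-2) = 0 and det A = 2·(-2) - 0·16 = -4 - 0 = -4.
So p(z) = det(zI - A) = z^2 - 4.
Factor z^2 - 4: two numbers with sum 0 and product -4 are 2 and -2, so z^2 - 4 = (z - 2)(z + 2).
Hence p(z) = (z - 2) (z + 2), with roots -2, 2.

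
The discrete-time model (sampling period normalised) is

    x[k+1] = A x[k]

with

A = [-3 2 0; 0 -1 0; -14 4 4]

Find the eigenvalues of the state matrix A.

det(zI - A) = z^3 - (tr A)z^2 + (M11 + M22 + M33)z - det A, where Mii is the 2×2 principal minor of A obtained by deleting row i and column i.
tr A = (-3) + (-1) + 4 = 0; M11 = (-1)·4 - 0·4 = -4 - 0 = -4; M22 = (-3)·4 - 0·(-14) = -12 - 0 = -12; M33 = (-3)·(-1) - 2·0 = 3 - 0 = 3; sum of minors = -13.
det A = (-3)·((-1)·4 - 0·4) - 2·(0·4 - 0·(-14)) + 0·(0·4 - (-1)·(-14)) = (-3)·(-4) - 2·0 + 0·(-14) = 12.
So p(z) = det(zI - A) = z^3 - 13z - 12.
Rational-root test: any integer root divides -12. Testing small divisors, z = -1 works: p(-1) = -1 + 0 + 13 + (-12) = 0, so (z + 1) is a factor.
Dividing, p(z) = (z + 1)(z^2 - z - 12).
Factor z^2 - z - 12: two numbers with sum 1 and product -12 are 4 and -3, so z^2 - z - 12 = (z - 4)(z + 3).
Hence p(z) = (z - 4) (z + 1) (z + 3), with roots -3, -1, 4.

-3, -1, 4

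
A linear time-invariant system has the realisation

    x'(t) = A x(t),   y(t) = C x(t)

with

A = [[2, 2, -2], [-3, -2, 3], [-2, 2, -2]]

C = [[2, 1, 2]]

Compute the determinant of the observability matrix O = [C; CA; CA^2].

CA = [[-3, 6, -5]]
CA^2 = [[-14, -28, 34]]
Observability matrix O = [C; CA; CA^2] = [[2, 1, 2], [-3, 6, -5], [-14, -28, 34]]
Expanding along the first row, det(O) = 2·(6·34 - (-5)·(-28)) - 1·((-3)·34 - (-5)·(-14)) + 2·((-3)·(-28) - 6·(-14)) = 2·64 - 1·(-172) + 2·168 = 636
Since det(O) ≠ 0, rank(O) = 3 and the system is completely observable.

636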